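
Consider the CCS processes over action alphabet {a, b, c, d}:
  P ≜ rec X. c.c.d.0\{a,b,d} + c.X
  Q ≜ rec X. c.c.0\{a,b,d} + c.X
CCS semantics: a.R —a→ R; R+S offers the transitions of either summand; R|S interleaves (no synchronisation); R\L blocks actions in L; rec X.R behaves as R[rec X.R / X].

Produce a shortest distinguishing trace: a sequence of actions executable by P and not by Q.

ccd

LTS(P): 4 reachable states
  s0 = rec X. c.c.d.0\{a,b,d} + c.X ⊢ --c--▸ s0, --c--▸ s1
  s1 = c.d.0\{a,b,d} ⊢ --c--▸ s2
  s2 = d.0\{a,b,d} ⊢ --d--▸ s3
  s3 = 0\{a,b,d} ⊢ ∅
LTS(Q): 3 reachable states
  t0 = rec X. c.c.0\{a,b,d} + c.X ⊢ --c--▸ t0, --c--▸ t1
  t1 = c.0\{a,b,d} ⊢ --c--▸ t2
  t2 = 0\{a,b,d} ⊢ ∅
Trace ⟨ccd⟩ through P, begin at {s0}:
  after c @ step 1: {s0, s1}
  after c @ step 2: {s0, s1, s2}
  after d @ step 3: {s3}
  P completes σ.
Trace ⟨ccd⟩ through Q, begin at {t0}:
  after c @ step 1: {t0, t1}
  after c @ step 2: {t0, t1, t2}
  after d @ step 3: no successor for Q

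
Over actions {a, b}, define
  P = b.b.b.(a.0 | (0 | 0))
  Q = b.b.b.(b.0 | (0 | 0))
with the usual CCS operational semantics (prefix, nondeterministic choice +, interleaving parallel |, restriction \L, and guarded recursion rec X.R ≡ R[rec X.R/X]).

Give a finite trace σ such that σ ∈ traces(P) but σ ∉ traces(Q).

bbba

LTS(P): 5 reachable states
  m0 = b.b.b.(a.0 | (0 | 0)) → ··b··> m1
  m1 = b.b.(a.0 | (0 | 0)) → ··b··> m2
  m2 = b.(a.0 | (0 | 0)) → ··b··> m3
  m3 = a.0 | (0 | 0) → ··a··> m4
  m4 = 0 | (0 | 0) → ·
LTS(Q): 5 reachable states
  n0 = b.b.b.(b.0 | (0 | 0)) → ··b··> n1
  n1 = b.b.(b.0 | (0 | 0)) → ··b··> n2
  n2 = b.(b.0 | (0 | 0)) → ··b··> n3
  n3 = b.0 | (0 | 0) → ··b··> n4
  n4 = 0 | (0 | 0) → ·
Run σ = ⟨bbba⟩ on P: start {m0}
  after b @ step 1: {m1}
  after b @ step 2: {m2}
  after b @ step 3: {m3}
  after a @ step 4: {m4}
  — P admits the full trace.
Run σ = ⟨bbba⟩ on Q: start {n0}
  after b @ step 1: {n1}
  after b @ step 2: {n2}
  after b @ step 3: {n3}
  after a @ step 4: no successor for Q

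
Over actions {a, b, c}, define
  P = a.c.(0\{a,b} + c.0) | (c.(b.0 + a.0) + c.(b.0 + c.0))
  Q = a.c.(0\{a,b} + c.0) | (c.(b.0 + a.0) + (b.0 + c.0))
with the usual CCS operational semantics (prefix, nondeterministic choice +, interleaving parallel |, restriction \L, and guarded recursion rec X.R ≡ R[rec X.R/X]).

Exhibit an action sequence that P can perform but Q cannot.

cc

Reachable graph of P (16 states):
  u0 = a.c.(0\{a,b} + c.0) | (c.(b.0 + a.0) + c.(b.0 + c.0)) → =a=> u1, =c=> u2, =c=> u3
  u1 = c.(0\{a,b} + c.0) | (c.(b.0 + a.0) + c.(b.0 + c.0)) → =c=> u4, =c=> u5, =c=> u6
  u2 = a.c.(0\{a,b} + c.0) | (b.0 + a.0) → =a=> u5, =a=> u7, =b=> u7
  u3 = a.c.(0\{a,b} + c.0) | (b.0 + c.0) → =a=> u6, =b=> u7, =c=> u7
  u4 = (0\{a,b} + c.0) | (c.(b.0 + a.0) + c.(b.0 + c.0)) → =c=> u10, =c=> u8, =c=> u9
  u5 = c.(0\{a,b} + c.0) | (b.0 + a.0) → =a=> u11, =b=> u11, =c=> u8
  u6 = c.(0\{a,b} + c.0) | (b.0 + c.0) → =b=> u11, =c=> u11, =c=> u9
  u7 = a.c.(0\{a,b} + c.0) | 0 → =a=> u11
  u8 = (0\{a,b} + c.0) | (b.0 + a.0) → =a=> u12, =b=> u12, =c=> u13
  u9 = (0\{a,b} + c.0) | (b.0 + c.0) → =b=> u12, =c=> u12, =c=> u14
  u10 = 0 | (c.(b.0 + a.0) + c.(b.0 + c.0)) → =c=> u13, =c=> u14
  u11 = c.(0\{a,b} + c.0) | 0 → =c=> u12
  u12 = (0\{a,b} + c.0) | 0 → =c=> u15
  u13 = 0 | (b.0 + a.0) → =a=> u15, =b=> u15
  u14 = 0 | (b.0 + c.0) → =b=> u15, =c=> u15
  u15 = 0 | 0 → ·
Reachable graph of Q (12 states):
  v0 = a.c.(0\{a,b} + c.0) | (c.(b.0 + a.0) + (b.0 + c.0)) → =a=> v1, =b=> v2, =c=> v2, =c=> v3
  v1 = c.(0\{a,b} + c.0) | (c.(b.0 + a.0) + (b.0 + c.0)) → =b=> v4, =c=> v4, =c=> v5, =c=> v6
  v2 = a.c.(0\{a,b} + c.0) | 0 → =a=> v4
  v3 = a.c.(0\{a,b} + c.0) | (b.0 + a.0) → =a=> v2, =a=> v6, =b=> v2
  v4 = c.(0\{a,b} + c.0) | 0 → =c=> v7
  v5 = (0\{a,b} + c.0) | (c.(b.0 + a.0) + (b.0 + c.0)) → =b=> v7, =c=> v7, =c=> v8, =c=> v9
  v6 = c.(0\{a,b} + c.0) | (b.0 + a.0) → =a=> v4, =b=> v4, =c=> v8
  v7 = (0\{a,b} + c.0) | 0 → =c=> v10
  v8 = (0\{a,b} + c.0) | (b.0 + a.0) → =a=> v7, =b=> v7, =c=> v11
  v9 = 0 | (c.(b.0 + a.0) + (b.0 + c.0)) → =b=> v10, =c=> v10, =c=> v11
  v10 = 0 | 0 → ·
  v11 = 0 | (b.0 + a.0) → =a=> v10, =b=> v10
Trace ⟨cc⟩ through P, begin at {u0}:
  step 1 (c): {u2, u3}
  step 2 (c): {u7}
  P completes σ.
Trace ⟨cc⟩ through Q, begin at {v0}:
  step 1 (c): {v2, v3}
  step 2 (c): no successor for Q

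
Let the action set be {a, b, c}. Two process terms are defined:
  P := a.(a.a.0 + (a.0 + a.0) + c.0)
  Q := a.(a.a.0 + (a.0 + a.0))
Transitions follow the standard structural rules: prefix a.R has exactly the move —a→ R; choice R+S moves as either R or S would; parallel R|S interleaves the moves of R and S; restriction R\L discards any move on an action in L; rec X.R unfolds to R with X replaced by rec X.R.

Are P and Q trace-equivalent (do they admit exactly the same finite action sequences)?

Reachable graph of P (4 states):
  m0 = a.(a.a.0 + (a.0 + a.0) + c.0) | --a--▸ m1
  m1 = a.a.0 + (a.0 + a.0) + c.0 | --a--▸ m2, --a--▸ m3, --c--▸ m2
  m2 = 0 | ·
  m3 = a.0 | --a--▸ m2
Reachable graph of Q (4 states):
  n0 = a.(a.a.0 + (a.0 + a.0)) | --a--▸ n1
  n1 = a.a.0 + (a.0 + a.0) | --a--▸ n2, --a--▸ n3
  n2 = 0 | ·
  n3 = a.0 | --a--▸ n2
Run σ = ⟨ac⟩ on P: start {m0}
  after a @ step 1: {m1}
  after c @ step 2: {m2}
  ✓ P
Run σ = ⟨ac⟩ on Q: start {n0}
  after a @ step 1: {n1}
  after c @ step 2: ∅ (Q stuck)

NO — witness ⟨ac⟩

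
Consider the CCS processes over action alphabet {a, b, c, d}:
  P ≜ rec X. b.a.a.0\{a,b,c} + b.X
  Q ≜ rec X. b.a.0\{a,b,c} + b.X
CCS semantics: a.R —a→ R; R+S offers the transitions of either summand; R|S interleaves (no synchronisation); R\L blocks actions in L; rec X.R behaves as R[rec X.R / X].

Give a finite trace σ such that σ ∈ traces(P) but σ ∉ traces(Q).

Reachable graph of P (4 states):
  s0 = rec X. b.a.a.0\{a,b,c} + b.X ⊢ --b--▸ s0, --b--▸ s1
  s1 = a.a.0\{a,b,c} ⊢ --a--▸ s2
  s2 = a.0\{a,b,c} ⊢ --a--▸ s3
  s3 = 0\{a,b,c} ⊢ ·
Reachable graph of Q (3 states):
  t0 = rec X. b.a.0\{a,b,c} + b.X ⊢ --b--▸ t0, --b--▸ t1
  t1 = a.0\{a,b,c} ⊢ --a--▸ t2
  t2 = 0\{a,b,c} ⊢ ·
Run σ = ⟨baa⟩ on P: start {s0}
  after b @ step 1: {s0, s1}
  after a @ step 2: {s2}
  after a @ step 3: {s3}
  P completes σ.
Run σ = ⟨baa⟩ on Q: start {t0}
  after b @ step 1: {t0, t1}
  after a @ step 2: {t2}
  after a @ step 3: ∅ (Q stuck)

baa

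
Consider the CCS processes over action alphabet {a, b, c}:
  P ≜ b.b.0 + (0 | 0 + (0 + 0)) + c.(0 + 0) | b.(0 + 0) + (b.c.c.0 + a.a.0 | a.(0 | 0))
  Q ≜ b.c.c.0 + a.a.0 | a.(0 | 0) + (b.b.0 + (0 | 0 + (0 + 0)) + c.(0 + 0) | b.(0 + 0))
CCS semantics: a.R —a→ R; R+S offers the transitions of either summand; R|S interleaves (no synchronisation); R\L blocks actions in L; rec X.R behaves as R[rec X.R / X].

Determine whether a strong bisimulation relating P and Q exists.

YES

P's transition system — 13 states:
  m0 = b.b.0 + (0 | 0 + (0 + 0)) + c.(0 + 0) | b.(0 + 0) + (b.c.c.0 + a.a.0 | a.(0 | 0)) ⊢ —a→ m1, —a→ m2, —b→ m3, —b→ m4, —b→ m5, —c→ m6
  m1 = a.0 | a.(0 | 0) ⊢ —a→ m7, —a→ m8
  m2 = a.a.0 | (0 | 0) ⊢ —a→ m8
  m3 = b.0 ⊢ —b→ m9
  m4 = c.(0 + 0) | (0 + 0) ⊢ —c→ m10
  m5 = c.c.0 ⊢ —c→ m11
  m6 = (0 + 0) | b.(0 + 0) ⊢ —b→ m10
  m7 = 0 | a.(0 | 0) ⊢ —a→ m12
  m8 = a.0 | (0 | 0) ⊢ —a→ m12
  m9 = 0 ⊢ deadlocked
  m10 = (0 + 0) | (0 + 0) ⊢ deadlocked
  m11 = c.0 ⊢ —c→ m9
  m12 = 0 | (0 | 0) ⊢ deadlocked
Q's transition system — 13 states:
  n0 = b.c.c.0 + a.a.0 | a.(0 | 0) + (b.b.0 + (0 | 0 + (0 + 0)) + c.(0 + 0) | b.(0 + 0)) ⊢ —a→ n1, —a→ n2, —b→ n3, —b→ n4, —b→ n5, —c→ n6
  n1 = a.0 | a.(0 | 0) ⊢ —a→ n7, —a→ n8
  n2 = a.a.0 | (0 | 0) ⊢ —a→ n8
  n3 = b.0 ⊢ —b→ n9
  n4 = c.(0 + 0) | (0 + 0) ⊢ —c→ n10
  n5 = c.c.0 ⊢ —c→ n11
  n6 = (0 + 0) | b.(0 + 0) ⊢ —b→ n10
  n7 = 0 | a.(0 | 0) ⊢ —a→ n12
  n8 = a.0 | (0 | 0) ⊢ —a→ n12
  n9 = 0 ⊢ deadlocked
  n10 = (0 + 0) | (0 + 0) ⊢ deadlocked
  n11 = c.0 ⊢ —c→ n9
  n12 = 0 | (0 | 0) ⊢ deadlocked
Partition-refinement fixed point:
  B0 = {m0, n0}
  B1 = {m11, m4, n11, n4}
  B2 = {m10, m12, m9, n10, n12, n9}
  B3 = {m3, m6, n3, n6}
  B4 = {m5, n5}
  B5 = {m1, m2, n1, n2}
  B6 = {m7, m8, n7, n8}
m0 ∈ B0, n0 ∈ B0 → same block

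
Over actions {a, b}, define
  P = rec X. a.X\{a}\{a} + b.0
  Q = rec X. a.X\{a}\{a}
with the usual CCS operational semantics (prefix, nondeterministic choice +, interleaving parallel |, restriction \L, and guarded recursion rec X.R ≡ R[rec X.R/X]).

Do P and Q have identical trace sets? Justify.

LTS(P): 4 reachable states
  p0 = rec X. a.X\{a}\{a} + b.0 :: ··a··> p1, ··b··> p2
  p1 = (rec X. a.X\{a}\{a} + b.0)\{a}\{a} :: ··b··> p3
  p2 = 0 :: ·
  p3 = 0\{a}\{a} :: ·
LTS(Q): 2 reachable states
  q0 = rec X. a.X\{a}\{a} :: ··a··> q1
  q1 = (rec X. a.X\{a}\{a})\{a}\{a} :: ·
Run σ = ⟨b⟩ on P: start {p0}
  step 1 (b): {p2}
  — P admits the full trace.
Run σ = ⟨b⟩ on Q: start {q0}
  step 1 (b): no successor for Q

NO — witness ⟨b⟩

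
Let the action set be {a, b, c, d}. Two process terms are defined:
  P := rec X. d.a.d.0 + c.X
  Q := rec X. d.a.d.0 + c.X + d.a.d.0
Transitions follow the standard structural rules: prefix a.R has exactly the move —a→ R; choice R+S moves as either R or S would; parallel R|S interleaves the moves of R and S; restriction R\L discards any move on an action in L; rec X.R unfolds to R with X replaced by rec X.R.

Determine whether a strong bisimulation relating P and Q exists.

YES

LTS(P): 4 reachable states
  s0 = rec X. d.a.d.0 + c.X ⊢ —c→ s0, —d→ s1
  s1 = a.d.0 ⊢ —a→ s2
  s2 = d.0 ⊢ —d→ s3
  s3 = 0 ⊢ stopped
LTS(Q): 4 reachable states
  t0 = rec X. d.a.d.0 + c.X + d.a.d.0 ⊢ —c→ t0, —d→ t1
  t1 = a.d.0 ⊢ —a→ t2
  t2 = d.0 ⊢ —d→ t3
  t3 = 0 ⊢ stopped
Coarsest stable partition (strong bisimilarity classes):
  B0 = {s0, t0}
  B1 = {s1, t1}
  B2 = {s2, t2}
  B3 = {s3, t3}
s0 ∈ B0, t0 ∈ B0 → same block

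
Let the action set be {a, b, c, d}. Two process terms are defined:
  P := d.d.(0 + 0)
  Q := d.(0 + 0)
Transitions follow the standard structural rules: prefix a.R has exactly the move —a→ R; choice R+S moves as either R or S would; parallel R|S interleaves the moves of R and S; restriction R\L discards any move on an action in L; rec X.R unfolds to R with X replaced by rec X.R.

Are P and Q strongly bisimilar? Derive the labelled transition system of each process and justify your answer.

P's transition system — 3 states:
  m0 = d.d.(0 + 0) | =d=> m1
  m1 = d.(0 + 0) | =d=> m2
  m2 = 0 + 0 | stopped
Q's transition system — 2 states:
  n0 = d.(0 + 0) | =d=> n1
  n1 = 0 + 0 | stopped
Coarsest stable partition (strong bisimilarity classes):
  B0 = {m0}
  B1 = {m1, n0}
  B2 = {m2, n1}
m0 ∈ B0, n0 ∈ B1 → different blocks

P ≁ Q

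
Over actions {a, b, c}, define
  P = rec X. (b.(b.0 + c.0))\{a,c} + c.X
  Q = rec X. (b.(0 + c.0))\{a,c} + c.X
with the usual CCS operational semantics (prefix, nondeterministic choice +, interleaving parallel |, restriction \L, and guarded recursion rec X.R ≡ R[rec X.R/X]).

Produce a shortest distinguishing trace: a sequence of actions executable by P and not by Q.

bb

P's transition system — 3 states:
  u0 = rec X. (b.(b.0 + c.0))\{a,c} + c.X :: --b--▸ u1, --c--▸ u0
  u1 = (b.0 + c.0)\{a,c} :: --b--▸ u2
  u2 = 0\{a,c} :: ·
Q's transition system — 2 states:
  v0 = rec X. (b.(0 + c.0))\{a,c} + c.X :: --b--▸ v1, --c--▸ v0
  v1 = (0 + c.0)\{a,c} :: ·
Run σ = ⟨bb⟩ on P: start {u0}
  after b @ step 1: {u1}
  after b @ step 2: {u2}
  P completes σ.
Run σ = ⟨bb⟩ on Q: start {v0}
  after b @ step 1: {v1}
  after b @ step 2: ∅  — Q cannot continue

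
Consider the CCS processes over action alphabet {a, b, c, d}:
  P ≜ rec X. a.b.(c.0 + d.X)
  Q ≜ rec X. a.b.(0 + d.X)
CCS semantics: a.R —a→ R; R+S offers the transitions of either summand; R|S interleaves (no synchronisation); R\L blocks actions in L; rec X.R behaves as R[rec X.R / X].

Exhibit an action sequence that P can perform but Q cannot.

abc

P's transition system — 4 states:
  p0 = rec X. a.b.(c.0 + d.X) :: =a=> p1
  p1 = b.(c.0 + d.(rec X. a.b.(c.0 + d.X))) :: =b=> p2
  p2 = c.0 + d.(rec X. a.b.(c.0 + d.X)) :: =c=> p3, =d=> p0
  p3 = 0 :: deadlocked
Q's transition system — 3 states:
  q0 = rec X. a.b.(0 + d.X) :: =a=> q1
  q1 = b.(0 + d.(rec X. a.b.(0 + d.X))) :: =b=> q2
  q2 = 0 + d.(rec X. a.b.(0 + d.X)) :: =d=> q0
Trace ⟨abc⟩ through P, begin at {p0}:
  step 1 (a): {p1}
  step 2 (b): {p2}
  step 3 (c): {p3}
  ✓ P
Trace ⟨abc⟩ through Q, begin at {q0}:
  step 1 (a): {q1}
  step 2 (b): {q2}
  step 3 (c): ∅ (Q stuck)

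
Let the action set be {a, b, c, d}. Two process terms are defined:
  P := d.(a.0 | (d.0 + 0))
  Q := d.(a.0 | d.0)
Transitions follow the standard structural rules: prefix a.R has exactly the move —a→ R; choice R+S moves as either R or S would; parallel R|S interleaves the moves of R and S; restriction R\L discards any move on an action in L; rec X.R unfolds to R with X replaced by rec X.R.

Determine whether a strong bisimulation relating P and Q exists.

Reachable graph of P (5 states):
  p0 = d.(a.0 | (d.0 + 0)) :: —d→ p1
  p1 = a.0 | (d.0 + 0) :: —a→ p2, —d→ p3
  p2 = 0 | (d.0 + 0) :: —d→ p4
  p3 = a.0 | 0 :: —a→ p4
  p4 = 0 | 0 :: stopped
Reachable graph of Q (5 states):
  q0 = d.(a.0 | d.0) :: —d→ q1
  q1 = a.0 | d.0 :: —a→ q2, —d→ q3
  q2 = 0 | d.0 :: —d→ q4
  q3 = a.0 | 0 :: —a→ q4
  q4 = 0 | 0 :: stopped
Coarsest stable partition (strong bisimilarity classes):
  B0 = {p0, q0}
  B1 = {p1, q1}
  B2 = {p3, q3}
  B3 = {p4, q4}
  B4 = {p2, q2}
p0 ∈ B0, q0 ∈ B0 → same block

P ~ Q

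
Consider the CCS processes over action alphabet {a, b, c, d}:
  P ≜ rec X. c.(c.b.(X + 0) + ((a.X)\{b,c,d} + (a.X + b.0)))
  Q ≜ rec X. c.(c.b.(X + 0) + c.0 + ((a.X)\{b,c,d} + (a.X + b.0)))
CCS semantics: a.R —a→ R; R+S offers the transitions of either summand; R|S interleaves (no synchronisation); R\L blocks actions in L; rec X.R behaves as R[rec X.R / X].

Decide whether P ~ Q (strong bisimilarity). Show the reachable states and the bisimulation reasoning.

not bisimilar

P's transition system — 6 states:
  p0 = rec X. c.(c.b.(X + 0) + ((a.X)\{b,c,d} + (a.X + b.0))) ⊢ --c--▸ p1
  p1 = c.b.((rec X. c.(c.b.(X + 0) + ((a.X)\{b,c,d} + (a.X + b.0)))) + 0) + ((a.(rec X. c.(c.b.(X + 0) + ((a.X)\{b,c,d} + (a.X + b.0)))))\{b,c,d} + (a.(rec X. c.(c.b.(X + 0) + ((a.X)\{b,c,d} + (a.X + b.0)))) + b.0)) ⊢ --a--▸ p0, --a--▸ p2, --b--▸ p3, --c--▸ p4
  p2 = (rec X. c.(c.b.(X + 0) + ((a.X)\{b,c,d} + (a.X + b.0))))\{b,c,d} ⊢ ∅
  p3 = 0 ⊢ ∅
  p4 = b.((rec X. c.(c.b.(X + 0) + ((a.X)\{b,c,d} + (a.X + b.0)))) + 0) ⊢ --b--▸ p5
  p5 = (rec X. c.(c.b.(X + 0) + ((a.X)\{b,c,d} + (a.X + b.0)))) + 0 ⊢ --c--▸ p1
Q's transition system — 6 states:
  q0 = rec X. c.(c.b.(X + 0) + c.0 + ((a.X)\{b,c,d} + (a.X + b.0))) ⊢ --c--▸ q1
  q1 = c.b.((rec X. c.(c.b.(X + 0) + c.0 + ((a.X)\{b,c,d} + (a.X + b.0)))) + 0) + c.0 + ((a.(rec X. c.(c.b.(X + 0) + c.0 + ((a.X)\{b,c,d} + (a.X + b.0)))))\{b,c,d} + (a.(rec X. c.(c.b.(X + 0) + c.0 + ((a.X)\{b,c,d} + (a.X + b.0)))) + b.0)) ⊢ --a--▸ q0, --a--▸ q2, --b--▸ q3, --c--▸ q3, --c--▸ q4
  q2 = (rec X. c.(c.b.(X + 0) + c.0 + ((a.X)\{b,c,d} + (a.X + b.0))))\{b,c,d} ⊢ ∅
  q3 = 0 ⊢ ∅
  q4 = b.((rec X. c.(c.b.(X + 0) + c.0 + ((a.X)\{b,c,d} + (a.X + b.0)))) + 0) ⊢ --b--▸ q5
  q5 = (rec X. c.(c.b.(X + 0) + c.0 + ((a.X)\{b,c,d} + (a.X + b.0)))) + 0 ⊢ --c--▸ q1
Partition-refinement fixed point:
  B0 = {p0, p5}
  B1 = {p1}
  B2 = {p2, p3, q2, q3}
  B3 = {p4}
  B4 = {q0, q5}
  B5 = {q1}
  B6 = {q4}
p0 ∈ B0, q0 ∈ B4 → different blocks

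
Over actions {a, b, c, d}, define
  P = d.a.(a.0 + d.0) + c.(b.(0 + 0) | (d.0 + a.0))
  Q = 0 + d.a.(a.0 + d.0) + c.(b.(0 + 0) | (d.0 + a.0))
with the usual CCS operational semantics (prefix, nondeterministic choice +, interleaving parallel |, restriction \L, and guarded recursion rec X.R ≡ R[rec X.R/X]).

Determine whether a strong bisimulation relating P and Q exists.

P ~ Q

P's transition system — 8 states:
  m0 = d.a.(a.0 + d.0) + c.(b.(0 + 0) | (d.0 + a.0)) → --c--▸ m1, --d--▸ m2
  m1 = b.(0 + 0) | (d.0 + a.0) → --a--▸ m3, --b--▸ m4, --d--▸ m3
  m2 = a.(a.0 + d.0) → --a--▸ m5
  m3 = b.(0 + 0) | 0 → --b--▸ m6
  m4 = (0 + 0) | (d.0 + a.0) → --a--▸ m6, --d--▸ m6
  m5 = a.0 + d.0 → --a--▸ m7, --d--▸ m7
  m6 = (0 + 0) | 0 → stopped
  m7 = 0 → stopped
Q's transition system — 8 states:
  n0 = 0 + d.a.(a.0 + d.0) + c.(b.(0 + 0) | (d.0 + a.0)) → --c--▸ n1, --d--▸ n2
  n1 = b.(0 + 0) | (d.0 + a.0) → --a--▸ n3, --b--▸ n4, --d--▸ n3
  n2 = a.(a.0 + d.0) → --a--▸ n5
  n3 = b.(0 + 0) | 0 → --b--▸ n6
  n4 = (0 + 0) | (d.0 + a.0) → --a--▸ n6, --d--▸ n6
  n5 = a.0 + d.0 → --a--▸ n7, --d--▸ n7
  n6 = (0 + 0) | 0 → stopped
  n7 = 0 → stopped
Partition-refinement fixed point:
  B0 = {m0, n0}
  B1 = {m2, n2}
  B2 = {m4, m5, n4, n5}
  B3 = {m6, m7, n6, n7}
  B4 = {m1, n1}
  B5 = {m3, n3}
m0 ∈ B0, n0 ∈ B0 → same block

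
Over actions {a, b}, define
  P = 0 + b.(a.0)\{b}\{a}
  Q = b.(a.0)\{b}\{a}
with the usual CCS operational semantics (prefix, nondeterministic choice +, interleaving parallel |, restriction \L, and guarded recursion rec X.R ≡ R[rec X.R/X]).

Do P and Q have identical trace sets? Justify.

LTS(P): 2 reachable states
  u0 = 0 + b.(a.0)\{b}\{a} :: —b→ u1
  u1 = (a.0)\{b}\{a} :: ·
LTS(Q): 2 reachable states
  v0 = b.(a.0)\{b}\{a} :: —b→ v1
  v1 = (a.0)\{b}\{a} :: ·
Partition-refinement fixed point:
  B0 = {u0, v0}
  B1 = {u1, v1}
u0 ∈ B0, v0 ∈ B0 → same block
Bisimilar ⇒ trace-equivalent.

traces(P) = traces(Q)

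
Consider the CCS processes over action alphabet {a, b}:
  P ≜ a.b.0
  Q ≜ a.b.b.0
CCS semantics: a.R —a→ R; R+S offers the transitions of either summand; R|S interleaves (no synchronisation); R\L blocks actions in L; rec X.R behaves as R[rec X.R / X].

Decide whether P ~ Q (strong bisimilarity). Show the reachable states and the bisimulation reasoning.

P's transition system — 3 states:
  u0 = a.b.0 :: =a=> u1
  u1 = b.0 :: =b=> u2
  u2 = 0 :: stopped
Q's transition system — 4 states:
  v0 = a.b.b.0 :: =a=> v1
  v1 = b.b.0 :: =b=> v2
  v2 = b.0 :: =b=> v3
  v3 = 0 :: stopped
Bisimilarity quotient blocks:
  B0 = {u0}
  B1 = {u1, v2}
  B2 = {u2, v3}
  B3 = {v0}
  B4 = {v1}
u0 ∈ B0, v0 ∈ B3 → different blocks

NO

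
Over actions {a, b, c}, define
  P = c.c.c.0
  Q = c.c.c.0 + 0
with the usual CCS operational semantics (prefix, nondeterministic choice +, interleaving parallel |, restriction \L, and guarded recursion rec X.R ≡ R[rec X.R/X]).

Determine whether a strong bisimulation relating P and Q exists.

Reachable graph of P (4 states):
  m0 = c.c.c.0 | =c=> m1
  m1 = c.c.0 | =c=> m2
  m2 = c.0 | =c=> m3
  m3 = 0 | stopped
Reachable graph of Q (4 states):
  n0 = c.c.c.0 + 0 | =c=> n1
  n1 = c.c.0 | =c=> n2
  n2 = c.0 | =c=> n3
  n3 = 0 | stopped
Coarsest stable partition (strong bisimilarity classes):
  B0 = {m0, n0}
  B1 = {m1, n1}
  B2 = {m2, n2}
  B3 = {m3, n3}
m0 ∈ B0, n0 ∈ B0 → same block

bisimilar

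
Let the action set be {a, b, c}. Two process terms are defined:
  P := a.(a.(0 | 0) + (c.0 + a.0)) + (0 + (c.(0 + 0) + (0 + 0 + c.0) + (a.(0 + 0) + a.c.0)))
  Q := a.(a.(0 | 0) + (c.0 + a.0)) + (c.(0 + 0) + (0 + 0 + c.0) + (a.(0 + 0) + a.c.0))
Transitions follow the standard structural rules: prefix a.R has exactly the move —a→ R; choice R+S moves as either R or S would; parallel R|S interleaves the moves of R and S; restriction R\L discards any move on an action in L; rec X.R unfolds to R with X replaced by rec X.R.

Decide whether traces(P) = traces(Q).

Reachable graph of P (6 states):
  m0 = a.(a.(0 | 0) + (c.0 + a.0)) + (0 + (c.(0 + 0) + (0 + 0 + c.0) + (a.(0 + 0) + a.c.0))) → --a--▸ m1, --a--▸ m2, --a--▸ m3, --c--▸ m1, --c--▸ m4
  m1 = 0 + 0 → ∅
  m2 = a.(0 | 0) + (c.0 + a.0) → --a--▸ m4, --a--▸ m5, --c--▸ m4
  m3 = c.0 → --c--▸ m4
  m4 = 0 → ∅
  m5 = 0 | 0 → ∅
Reachable graph of Q (6 states):
  n0 = a.(a.(0 | 0) + (c.0 + a.0)) + (c.(0 + 0) + (0 + 0 + c.0) + (a.(0 + 0) + a.c.0)) → --a--▸ n1, --a--▸ n2, --a--▸ n3, --c--▸ n1, --c--▸ n4
  n1 = 0 + 0 → ∅
  n2 = a.(0 | 0) + (c.0 + a.0) → --a--▸ n4, --a--▸ n5, --c--▸ n4
  n3 = c.0 → --c--▸ n4
  n4 = 0 → ∅
  n5 = 0 | 0 → ∅
Coarsest stable partition (strong bisimilarity classes):
  B0 = {m0, n0}
  B1 = {m2, n2}
  B2 = {m1, m4, m5, n1, n4, n5}
  B3 = {m3, n3}
m0 ∈ B0, n0 ∈ B0 → same block
Bisimilar ⇒ trace-equivalent.

traces(P) = traces(Q)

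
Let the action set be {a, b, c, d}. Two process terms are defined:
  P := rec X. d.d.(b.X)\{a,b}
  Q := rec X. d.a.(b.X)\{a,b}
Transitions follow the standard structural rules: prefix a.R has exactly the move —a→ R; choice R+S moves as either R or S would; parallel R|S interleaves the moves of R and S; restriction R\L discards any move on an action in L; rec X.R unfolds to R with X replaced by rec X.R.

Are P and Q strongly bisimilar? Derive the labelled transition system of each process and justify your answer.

P's transition system — 3 states:
  p0 = rec X. d.d.(b.X)\{a,b} :: -d-> p1
  p1 = d.(b.(rec X. d.d.(b.X)\{a,b}))\{a,b} :: -d-> p2
  p2 = (b.(rec X. d.d.(b.X)\{a,b}))\{a,b} :: ·
Q's transition system — 3 states:
  q0 = rec X. d.a.(b.X)\{a,b} :: -d-> q1
  q1 = a.(b.(rec X. d.a.(b.X)\{a,b}))\{a,b} :: -a-> q2
  q2 = (b.(rec X. d.a.(b.X)\{a,b}))\{a,b} :: ·
Bisimilarity quotient blocks:
  B0 = {p0}
  B1 = {p1}
  B2 = {p2, q2}
  B3 = {q0}
  B4 = {q1}
p0 ∈ B0, q0 ∈ B3 → different blocks

P ≁ Q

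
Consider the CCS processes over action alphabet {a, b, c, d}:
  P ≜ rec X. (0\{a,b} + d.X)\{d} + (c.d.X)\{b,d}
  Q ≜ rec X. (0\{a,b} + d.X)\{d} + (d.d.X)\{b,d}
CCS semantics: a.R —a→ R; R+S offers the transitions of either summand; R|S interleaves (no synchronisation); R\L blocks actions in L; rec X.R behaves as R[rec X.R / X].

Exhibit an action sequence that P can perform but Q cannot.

LTS(P): 2 reachable states
  p0 = rec X. (0\{a,b} + d.X)\{d} + (c.d.X)\{b,d} :: ··c··> p1
  p1 = (d.(rec X. (0\{a,b} + d.X)\{d} + (c.d.X)\{b,d}))\{b,d} :: stopped
LTS(Q): 1 reachable states
  q0 = rec X. (0\{a,b} + d.X)\{d} + (d.d.X)\{b,d} :: stopped
Executing c from P (initial set {p0}):
  after c @ step 1: {p1}
  — P admits the full trace.
Executing c from Q (initial set {q0}):
  after c @ step 1: no successor for Q

c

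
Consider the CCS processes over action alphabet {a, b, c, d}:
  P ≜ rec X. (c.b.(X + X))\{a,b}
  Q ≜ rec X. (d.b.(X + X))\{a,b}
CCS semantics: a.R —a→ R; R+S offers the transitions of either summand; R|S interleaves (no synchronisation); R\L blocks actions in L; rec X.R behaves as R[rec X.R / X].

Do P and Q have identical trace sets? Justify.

Reachable graph of P (2 states):
  u0 = rec X. (c.b.(X + X))\{a,b} ⊢ ··c··> u1
  u1 = (b.((rec X. (c.b.(X + X))\{a,b}) + (rec X. (c.b.(X + X))\{a,b})))\{a,b} ⊢ stopped
Reachable graph of Q (2 states):
  v0 = rec X. (d.b.(X + X))\{a,b} ⊢ ··d··> v1
  v1 = (b.((rec X. (d.b.(X + X))\{a,b}) + (rec X. (d.b.(X + X))\{a,b})))\{a,b} ⊢ stopped
Trace ⟨c⟩ through P, begin at {u0}:
  [1] c ⇒ {u1}
  ✓ P
Trace ⟨c⟩ through Q, begin at {v0}:
  [1] c ⇒ no successor for Q

trace-distinct — witness ⟨c⟩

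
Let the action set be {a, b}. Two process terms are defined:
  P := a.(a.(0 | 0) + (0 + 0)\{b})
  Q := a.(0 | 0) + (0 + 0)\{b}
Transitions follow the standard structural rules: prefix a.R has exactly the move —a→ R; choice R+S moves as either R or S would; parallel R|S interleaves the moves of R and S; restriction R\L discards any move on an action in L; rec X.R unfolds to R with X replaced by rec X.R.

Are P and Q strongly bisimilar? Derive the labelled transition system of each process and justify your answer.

P ≁ Q

P's transition system — 3 states:
  p0 = a.(a.(0 | 0) + (0 + 0)\{b}) has moves —a→ p1
  p1 = a.(0 | 0) + (0 + 0)\{b} has moves —a→ p2
  p2 = 0 | 0 has moves (no moves)
Q's transition system — 2 states:
  q0 = a.(0 | 0) + (0 + 0)\{b} has moves —a→ q1
  q1 = 0 | 0 has moves (no moves)
Coarsest stable partition (strong bisimilarity classes):
  B0 = {p0}
  B1 = {p1, q0}
  B2 = {p2, q1}
p0 ∈ B0, q0 ∈ B1 → different blocks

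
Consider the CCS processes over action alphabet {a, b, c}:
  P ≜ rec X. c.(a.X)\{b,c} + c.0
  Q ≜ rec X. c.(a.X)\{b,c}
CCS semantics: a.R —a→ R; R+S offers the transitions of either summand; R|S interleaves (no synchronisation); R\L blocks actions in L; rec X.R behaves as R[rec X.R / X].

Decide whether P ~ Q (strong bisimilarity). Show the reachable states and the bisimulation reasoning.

LTS(P): 4 reachable states
  m0 = rec X. c.(a.X)\{b,c} + c.0 has moves -c-> m1, -c-> m2
  m1 = (a.(rec X. c.(a.X)\{b,c} + c.0))\{b,c} has moves -a-> m3
  m2 = 0 has moves (no moves)
  m3 = (rec X. c.(a.X)\{b,c} + c.0)\{b,c} has moves (no moves)
LTS(Q): 3 reachable states
  n0 = rec X. c.(a.X)\{b,c} has moves -c-> n1
  n1 = (a.(rec X. c.(a.X)\{b,c}))\{b,c} has moves -a-> n2
  n2 = (rec X. c.(a.X)\{b,c})\{b,c} has moves (no moves)
Coarsest stable partition (strong bisimilarity classes):
  B0 = {m0}
  B1 = {m1, n1}
  B2 = {m2, m3, n2}
  B3 = {n0}
m0 ∈ B0, n0 ∈ B3 → different blocks

P ≁ Q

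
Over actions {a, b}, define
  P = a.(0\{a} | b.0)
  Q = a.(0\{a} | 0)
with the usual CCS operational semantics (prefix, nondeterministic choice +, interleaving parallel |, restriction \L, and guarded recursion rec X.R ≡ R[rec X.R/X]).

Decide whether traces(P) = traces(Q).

NO — witness ⟨ab⟩

P's transition system — 3 states:
  m0 = a.(0\{a} | b.0) :: -a-> m1
  m1 = 0\{a} | b.0 :: -b-> m2
  m2 = 0\{a} | 0 :: ∅
Q's transition system — 2 states:
  n0 = a.(0\{a} | 0) :: -a-> n1
  n1 = 0\{a} | 0 :: ∅
Executing ab from P (initial set {m0}):
  [1] a ⇒ {m1}
  [2] b ⇒ {m2}
  — P admits the full trace.
Executing ab from Q (initial set {n0}):
  [1] a ⇒ {n1}
  [2] b ⇒ ∅  — Q cannot continue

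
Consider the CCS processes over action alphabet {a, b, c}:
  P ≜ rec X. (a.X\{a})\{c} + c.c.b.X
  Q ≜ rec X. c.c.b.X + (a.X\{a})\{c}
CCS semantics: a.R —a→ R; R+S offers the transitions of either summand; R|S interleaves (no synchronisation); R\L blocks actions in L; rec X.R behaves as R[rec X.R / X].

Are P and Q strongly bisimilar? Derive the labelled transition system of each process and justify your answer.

Reachable graph of P (4 states):
  m0 = rec X. (a.X\{a})\{c} + c.c.b.X → =a=> m1, =c=> m2
  m1 = (rec X. (a.X\{a})\{c} + c.c.b.X)\{a}\{c} → stopped
  m2 = c.b.(rec X. (a.X\{a})\{c} + c.c.b.X) → =c=> m3
  m3 = b.(rec X. (a.X\{a})\{c} + c.c.b.X) → =b=> m0
Reachable graph of Q (4 states):
  n0 = rec X. c.c.b.X + (a.X\{a})\{c} → =a=> n1, =c=> n2
  n1 = (rec X. c.c.b.X + (a.X\{a})\{c})\{a}\{c} → stopped
  n2 = c.b.(rec X. c.c.b.X + (a.X\{a})\{c}) → =c=> n3
  n3 = b.(rec X. c.c.b.X + (a.X\{a})\{c}) → =b=> n0
Bisimilarity quotient blocks:
  B0 = {m0, n0}
  B1 = {m2, n2}
  B2 = {m3, n3}
  B3 = {m1, n1}
m0 ∈ B0, n0 ∈ B0 → same block

P ~ Q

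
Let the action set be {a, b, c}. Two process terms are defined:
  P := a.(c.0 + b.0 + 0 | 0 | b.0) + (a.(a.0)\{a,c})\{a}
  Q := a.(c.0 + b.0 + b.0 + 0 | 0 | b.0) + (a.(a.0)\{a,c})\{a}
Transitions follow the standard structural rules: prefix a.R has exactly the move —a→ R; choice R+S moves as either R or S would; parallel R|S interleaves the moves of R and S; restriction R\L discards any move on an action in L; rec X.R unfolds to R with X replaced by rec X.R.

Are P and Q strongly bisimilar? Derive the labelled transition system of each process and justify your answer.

P ~ Q

Reachable graph of P (4 states):
  m0 = a.(c.0 + b.0 + 0 | 0 | b.0) + (a.(a.0)\{a,c})\{a} ⊢ ··a··> m1
  m1 = c.0 + b.0 + 0 | 0 | b.0 ⊢ ··b··> m2, ··b··> m3, ··c··> m2
  m2 = 0 ⊢ deadlocked
  m3 = 0 | 0 | 0 ⊢ deadlocked
Reachable graph of Q (4 states):
  n0 = a.(c.0 + b.0 + b.0 + 0 | 0 | b.0) + (a.(a.0)\{a,c})\{a} ⊢ ··a··> n1
  n1 = c.0 + b.0 + b.0 + 0 | 0 | b.0 ⊢ ··b··> n2, ··b··> n3, ··c··> n2
  n2 = 0 ⊢ deadlocked
  n3 = 0 | 0 | 0 ⊢ deadlocked
Coarsest stable partition (strong bisimilarity classes):
  B0 = {m0, n0}
  B1 = {m1, n1}
  B2 = {m2, m3, n2, n3}
m0 ∈ B0, n0 ∈ B0 → same block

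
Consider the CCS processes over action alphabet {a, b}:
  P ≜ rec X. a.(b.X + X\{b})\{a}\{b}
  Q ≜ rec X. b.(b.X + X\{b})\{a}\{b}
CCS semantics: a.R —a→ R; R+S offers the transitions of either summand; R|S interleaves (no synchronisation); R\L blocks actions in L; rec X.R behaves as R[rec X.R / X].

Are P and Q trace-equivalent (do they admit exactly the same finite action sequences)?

NO — witness ⟨a⟩

LTS(P): 2 reachable states
  s0 = rec X. a.(b.X + X\{b})\{a}\{b} :: =a=> s1
  s1 = (b.(rec X. a.(b.X + X\{b})\{a}\{b}) + (rec X. a.(b.X + X\{b})\{a}\{b})\{b})\{a}\{b} :: ·
LTS(Q): 2 reachable states
  t0 = rec X. b.(b.X + X\{b})\{a}\{b} :: =b=> t1
  t1 = (b.(rec X. b.(b.X + X\{b})\{a}\{b}) + (rec X. b.(b.X + X\{b})\{a}\{b})\{b})\{a}\{b} :: ·
Executing a from P (initial set {s0}):
  [1] a ⇒ {s1}
  — P admits the full trace.
Executing a from Q (initial set {t0}):
  [1] a ⇒ ∅  — Q cannot continue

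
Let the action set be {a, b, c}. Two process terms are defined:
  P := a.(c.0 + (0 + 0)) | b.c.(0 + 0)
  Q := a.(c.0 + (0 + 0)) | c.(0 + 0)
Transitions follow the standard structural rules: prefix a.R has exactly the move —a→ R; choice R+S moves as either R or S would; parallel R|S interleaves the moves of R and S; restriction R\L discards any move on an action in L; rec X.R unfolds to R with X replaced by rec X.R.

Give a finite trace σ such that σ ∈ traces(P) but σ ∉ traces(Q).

b

Reachable graph of P (9 states):
  m0 = a.(c.0 + (0 + 0)) | b.c.(0 + 0) | -a-> m1, -b-> m2
  m1 = (c.0 + (0 + 0)) | b.c.(0 + 0) | -b-> m3, -c-> m4
  m2 = a.(c.0 + (0 + 0)) | c.(0 + 0) | -a-> m3, -c-> m5
  m3 = (c.0 + (0 + 0)) | c.(0 + 0) | -c-> m6, -c-> m7
  m4 = 0 | b.c.(0 + 0) | -b-> m7
  m5 = a.(c.0 + (0 + 0)) | (0 + 0) | -a-> m6
  m6 = (c.0 + (0 + 0)) | (0 + 0) | -c-> m8
  m7 = 0 | c.(0 + 0) | -c-> m8
  m8 = 0 | (0 + 0) | stopped
Reachable graph of Q (6 states):
  n0 = a.(c.0 + (0 + 0)) | c.(0 + 0) | -a-> n1, -c-> n2
  n1 = (c.0 + (0 + 0)) | c.(0 + 0) | -c-> n3, -c-> n4
  n2 = a.(c.0 + (0 + 0)) | (0 + 0) | -a-> n3
  n3 = (c.0 + (0 + 0)) | (0 + 0) | -c-> n5
  n4 = 0 | c.(0 + 0) | -c-> n5
  n5 = 0 | (0 + 0) | stopped
Executing b from P (initial set {m0}):
  step 1 (b): {m2}
  — P admits the full trace.
Executing b from Q (initial set {n0}):
  step 1 (b): ∅ (Q stuck)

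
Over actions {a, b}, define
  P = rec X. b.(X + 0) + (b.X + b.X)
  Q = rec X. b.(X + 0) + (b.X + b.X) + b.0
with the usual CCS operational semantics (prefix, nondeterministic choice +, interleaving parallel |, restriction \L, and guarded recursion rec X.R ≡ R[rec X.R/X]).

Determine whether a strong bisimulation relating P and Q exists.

P's transition system — 2 states:
  m0 = rec X. b.(X + 0) + (b.X + b.X) has moves —b→ m0, —b→ m1
  m1 = (rec X. b.(X + 0) + (b.X + b.X)) + 0 has moves —b→ m0, —b→ m1
Q's transition system — 3 states:
  n0 = rec X. b.(X + 0) + (b.X + b.X) + b.0 has moves —b→ n0, —b→ n1, —b→ n2
  n1 = (rec X. b.(X + 0) + (b.X + b.X) + b.0) + 0 has moves —b→ n0, —b→ n1, —b→ n2
  n2 = 0 has moves (no moves)
Partition-refinement fixed point:
  B0 = {m0, m1}
  B1 = {n0, n1}
  B2 = {n2}
m0 ∈ B0, n0 ∈ B1 → different blocks

not bisimilar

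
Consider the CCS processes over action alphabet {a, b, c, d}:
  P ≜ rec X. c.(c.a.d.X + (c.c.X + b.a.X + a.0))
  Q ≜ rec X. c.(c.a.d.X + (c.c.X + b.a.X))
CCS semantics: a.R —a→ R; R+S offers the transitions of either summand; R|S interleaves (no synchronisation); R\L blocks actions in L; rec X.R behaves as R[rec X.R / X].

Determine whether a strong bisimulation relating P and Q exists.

P ≁ Q

P's transition system — 7 states:
  p0 = rec X. c.(c.a.d.X + (c.c.X + b.a.X + a.0)) has moves -c-> p1
  p1 = c.a.d.(rec X. c.(c.a.d.X + (c.c.X + b.a.X + a.0))) + (c.c.(rec X. c.(c.a.d.X + (c.c.X + b.a.X + a.0))) + b.a.(rec X. c.(c.a.d.X + (c.c.X + b.a.X + a.0))) + a.0) has moves -a-> p2, -b-> p3, -c-> p4, -c-> p5
  p2 = 0 has moves deadlocked
  p3 = a.(rec X. c.(c.a.d.X + (c.c.X + b.a.X + a.0))) has moves -a-> p0
  p4 = a.d.(rec X. c.(c.a.d.X + (c.c.X + b.a.X + a.0))) has moves -a-> p6
  p5 = c.(rec X. c.(c.a.d.X + (c.c.X + b.a.X + a.0))) has moves -c-> p0
  p6 = d.(rec X. c.(c.a.d.X + (c.c.X + b.a.X + a.0))) has moves -d-> p0
Q's transition system — 6 states:
  q0 = rec X. c.(c.a.d.X + (c.c.X + b.a.X)) has moves -c-> q1
  q1 = c.a.d.(rec X. c.(c.a.d.X + (c.c.X + b.a.X))) + (c.c.(rec X. c.(c.a.d.X + (c.c.X + b.a.X))) + b.a.(rec X. c.(c.a.d.X + (c.c.X + b.a.X)))) has moves -b-> q2, -c-> q3, -c-> q4
  q2 = a.(rec X. c.(c.a.d.X + (c.c.X + b.a.X))) has moves -a-> q0
  q3 = a.d.(rec X. c.(c.a.d.X + (c.c.X + b.a.X))) has moves -a-> q5
  q4 = c.(rec X. c.(c.a.d.X + (c.c.X + b.a.X))) has moves -c-> q0
  q5 = d.(rec X. c.(c.a.d.X + (c.c.X + b.a.X))) has moves -d-> q0
Partition-refinement fixed point:
  B0 = {p0}
  B1 = {p1}
  B2 = {p4}
  B3 = {p6}
  B4 = {p2}
  B5 = {p5}
  B6 = {p3}
  B7 = {q0}
  B8 = {q1}
  B9 = {q2}
  B10 = {q4}
  B11 = {q3}
  B12 = {q5}
p0 ∈ B0, q0 ∈ B7 → different blocks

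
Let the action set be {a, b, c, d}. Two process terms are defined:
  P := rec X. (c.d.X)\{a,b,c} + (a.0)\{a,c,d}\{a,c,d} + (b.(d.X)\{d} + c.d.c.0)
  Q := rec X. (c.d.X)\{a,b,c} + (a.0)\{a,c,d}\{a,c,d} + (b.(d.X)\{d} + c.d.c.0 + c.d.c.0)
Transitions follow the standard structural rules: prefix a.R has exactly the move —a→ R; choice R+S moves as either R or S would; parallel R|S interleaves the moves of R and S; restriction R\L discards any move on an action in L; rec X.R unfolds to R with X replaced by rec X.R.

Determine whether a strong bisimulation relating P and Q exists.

YES

P's transition system — 5 states:
  s0 = rec X. (c.d.X)\{a,b,c} + (a.0)\{a,c,d}\{a,c,d} + (b.(d.X)\{d} + c.d.c.0) → -b-> s1, -c-> s2
  s1 = (d.(rec X. (c.d.X)\{a,b,c} + (a.0)\{a,c,d}\{a,c,d} + (b.(d.X)\{d} + c.d.c.0)))\{d} → stopped
  s2 = d.c.0 → -d-> s3
  s3 = c.0 → -c-> s4
  s4 = 0 → stopped
Q's transition system — 5 states:
  t0 = rec X. (c.d.X)\{a,b,c} + (a.0)\{a,c,d}\{a,c,d} + (b.(d.X)\{d} + c.d.c.0 + c.d.c.0) → -b-> t1, -c-> t2
  t1 = (d.(rec X. (c.d.X)\{a,b,c} + (a.0)\{a,c,d}\{a,c,d} + (b.(d.X)\{d} + c.d.c.0 + c.d.c.0)))\{d} → stopped
  t2 = d.c.0 → -d-> t3
  t3 = c.0 → -c-> t4
  t4 = 0 → stopped
Bisimilarity quotient blocks:
  B0 = {s0, t0}
  B1 = {s2, t2}
  B2 = {s3, t3}
  B3 = {s1, s4, t1, t4}
s0 ∈ B0, t0 ∈ B0 → same block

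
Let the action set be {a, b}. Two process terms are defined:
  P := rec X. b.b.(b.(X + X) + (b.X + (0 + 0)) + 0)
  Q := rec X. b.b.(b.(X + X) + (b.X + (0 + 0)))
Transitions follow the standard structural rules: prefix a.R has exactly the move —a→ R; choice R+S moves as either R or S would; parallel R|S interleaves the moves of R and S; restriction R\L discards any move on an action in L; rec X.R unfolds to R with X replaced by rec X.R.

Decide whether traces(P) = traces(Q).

traces(P) = traces(Q)

P's transition system — 4 states:
  m0 = rec X. b.b.(b.(X + X) + (b.X + (0 + 0)) + 0) has moves --b--▸ m1
  m1 = b.(b.((rec X. b.b.(b.(X + X) + (b.X + (0 + 0)) + 0)) + (rec X. b.b.(b.(X + X) + (b.X + (0 + 0)) + 0))) + (b.(rec X. b.b.(b.(X + X) + (b.X + (0 + 0)) + 0)) + (0 + 0)) + 0) has moves --b--▸ m2
  m2 = b.((rec X. b.b.(b.(X + X) + (b.X + (0 + 0)) + 0)) + (rec X. b.b.(b.(X + X) + (b.X + (0 + 0)) + 0))) + (b.(rec X. b.b.(b.(X + X) + (b.X + (0 + 0)) + 0)) + (0 + 0)) + 0 has moves --b--▸ m0, --b--▸ m3
  m3 = (rec X. b.b.(b.(X + X) + (b.X + (0 + 0)) + 0)) + (rec X. b.b.(b.(X + X) + (b.X + (0 + 0)) + 0)) has moves --b--▸ m1
Q's transition system — 4 states:
  n0 = rec X. b.b.(b.(X + X) + (b.X + (0 + 0))) has moves --b--▸ n1
  n1 = b.(b.((rec X. b.b.(b.(X + X) + (b.X + (0 + 0)))) + (rec X. b.b.(b.(X + X) + (b.X + (0 + 0))))) + (b.(rec X. b.b.(b.(X + X) + (b.X + (0 + 0)))) + (0 + 0))) has moves --b--▸ n2
  n2 = b.((rec X. b.b.(b.(X + X) + (b.X + (0 + 0)))) + (rec X. b.b.(b.(X + X) + (b.X + (0 + 0))))) + (b.(rec X. b.b.(b.(X + X) + (b.X + (0 + 0)))) + (0 + 0)) has moves --b--▸ n0, --b--▸ n3
  n3 = (rec X. b.b.(b.(X + X) + (b.X + (0 + 0)))) + (rec X. b.b.(b.(X + X) + (b.X + (0 + 0)))) has moves --b--▸ n1
Coarsest stable partition (strong bisimilarity classes):
  B0 = {m0, m1, m2, m3, n0, n1, n2, n3}
m0 ∈ B0, n0 ∈ B0 → same block
Bisimilar ⇒ trace-equivalent.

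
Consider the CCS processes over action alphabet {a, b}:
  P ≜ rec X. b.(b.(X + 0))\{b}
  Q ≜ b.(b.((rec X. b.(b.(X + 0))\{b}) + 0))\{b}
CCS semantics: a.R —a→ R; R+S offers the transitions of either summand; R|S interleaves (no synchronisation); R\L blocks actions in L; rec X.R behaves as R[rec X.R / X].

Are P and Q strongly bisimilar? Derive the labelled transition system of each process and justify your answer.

P ~ Q

LTS(P): 2 reachable states
  p0 = rec X. b.(b.(X + 0))\{b} has moves -b-> p1
  p1 = (b.((rec X. b.(b.(X + 0))\{b}) + 0))\{b} has moves (no moves)
LTS(Q): 2 reachable states
  q0 = b.(b.((rec X. b.(b.(X + 0))\{b}) + 0))\{b} has moves -b-> q1
  q1 = (b.((rec X. b.(b.(X + 0))\{b}) + 0))\{b} has moves (no moves)
Coarsest stable partition (strong bisimilarity classes):
  B0 = {p0, q0}
  B1 = {p1, q1}
p0 ∈ B0, q0 ∈ B0 → same block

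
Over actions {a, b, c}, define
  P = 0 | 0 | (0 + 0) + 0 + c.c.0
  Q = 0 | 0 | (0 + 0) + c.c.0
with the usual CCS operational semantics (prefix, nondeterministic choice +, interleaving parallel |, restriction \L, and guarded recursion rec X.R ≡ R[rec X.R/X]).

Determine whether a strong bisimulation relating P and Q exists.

P ~ Q

P's transition system — 3 states:
  s0 = 0 | 0 | (0 + 0) + 0 + c.c.0 has moves —c→ s1
  s1 = c.0 has moves —c→ s2
  s2 = 0 has moves (no moves)
Q's transition system — 3 states:
  t0 = 0 | 0 | (0 + 0) + c.c.0 has moves —c→ t1
  t1 = c.0 has moves —c→ t2
  t2 = 0 has moves (no moves)
Bisimilarity quotient blocks:
  B0 = {s0, t0}
  B1 = {s1, t1}
  B2 = {s2, t2}
s0 ∈ B0, t0 ∈ B0 → same block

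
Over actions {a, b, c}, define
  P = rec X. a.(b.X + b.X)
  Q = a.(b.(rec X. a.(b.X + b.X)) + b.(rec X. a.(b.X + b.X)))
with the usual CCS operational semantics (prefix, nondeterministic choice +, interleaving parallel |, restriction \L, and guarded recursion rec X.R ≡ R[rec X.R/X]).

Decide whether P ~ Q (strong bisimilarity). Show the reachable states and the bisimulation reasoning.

Reachable graph of P (2 states):
  m0 = rec X. a.(b.X + b.X) ⊢ --a--▸ m1
  m1 = b.(rec X. a.(b.X + b.X)) + b.(rec X. a.(b.X + b.X)) ⊢ --b--▸ m0
Reachable graph of Q (3 states):
  n0 = a.(b.(rec X. a.(b.X + b.X)) + b.(rec X. a.(b.X + b.X))) ⊢ --a--▸ n1
  n1 = b.(rec X. a.(b.X + b.X)) + b.(rec X. a.(b.X + b.X)) ⊢ --b--▸ n2
  n2 = rec X. a.(b.X + b.X) ⊢ --a--▸ n1
Partition-refinement fixed point:
  B0 = {m0, n0, n2}
  B1 = {m1, n1}
m0 ∈ B0, n0 ∈ B0 → same block

P ~ Q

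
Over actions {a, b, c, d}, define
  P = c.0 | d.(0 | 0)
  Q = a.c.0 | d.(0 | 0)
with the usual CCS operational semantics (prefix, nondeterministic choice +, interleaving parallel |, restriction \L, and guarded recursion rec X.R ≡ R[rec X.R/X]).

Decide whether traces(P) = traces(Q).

traces(P) ≠ traces(Q) — witness ⟨c⟩

LTS(P): 4 reachable states
  u0 = c.0 | d.(0 | 0) :: --c--▸ u1, --d--▸ u2
  u1 = 0 | d.(0 | 0) :: --d--▸ u3
  u2 = c.0 | (0 | 0) :: --c--▸ u3
  u3 = 0 | (0 | 0) :: ∅
LTS(Q): 6 reachable states
  v0 = a.c.0 | d.(0 | 0) :: --a--▸ v1, --d--▸ v2
  v1 = c.0 | d.(0 | 0) :: --c--▸ v3, --d--▸ v4
  v2 = a.c.0 | (0 | 0) :: --a--▸ v4
  v3 = 0 | d.(0 | 0) :: --d--▸ v5
  v4 = c.0 | (0 | 0) :: --c--▸ v5
  v5 = 0 | (0 | 0) :: ∅
Trace ⟨c⟩ through P, begin at {u0}:
  after c @ step 1: {u1}
  P completes σ.
Trace ⟨c⟩ through Q, begin at {v0}:
  after c @ step 1: ∅  — Q cannot continue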